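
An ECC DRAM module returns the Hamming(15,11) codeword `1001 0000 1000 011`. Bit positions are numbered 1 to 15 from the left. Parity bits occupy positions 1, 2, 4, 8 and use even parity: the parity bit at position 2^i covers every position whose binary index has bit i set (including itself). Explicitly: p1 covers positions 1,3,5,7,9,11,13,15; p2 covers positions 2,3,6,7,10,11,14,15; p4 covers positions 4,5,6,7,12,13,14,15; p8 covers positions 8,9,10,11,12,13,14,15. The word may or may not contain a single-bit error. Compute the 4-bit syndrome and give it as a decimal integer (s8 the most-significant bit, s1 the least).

s1: b1⊕b3⊕b5⊕b7⊕b9⊕b11⊕b13⊕b15 = 1⊕0⊕0⊕0⊕1⊕0⊕0⊕1 = 1
s2: b2⊕b3⊕b6⊕b7⊕b10⊕b11⊕b14⊕b15 = 0⊕0⊕0⊕0⊕0⊕0⊕1⊕1 = 0
s4: b4⊕b5⊕b6⊕b7⊕b12⊕b13⊕b14⊕b15 = 1⊕0⊕0⊕0⊕0⊕0⊕1⊕1 = 1
s8: b8⊕b9⊕b10⊕b11⊕b12⊕b13⊕b14⊕b15 = 0⊕1⊕0⊕0⊕0⊕0⊕1⊕1 = 1
Syndrome (s8...s1) = 1101 → position 13.

13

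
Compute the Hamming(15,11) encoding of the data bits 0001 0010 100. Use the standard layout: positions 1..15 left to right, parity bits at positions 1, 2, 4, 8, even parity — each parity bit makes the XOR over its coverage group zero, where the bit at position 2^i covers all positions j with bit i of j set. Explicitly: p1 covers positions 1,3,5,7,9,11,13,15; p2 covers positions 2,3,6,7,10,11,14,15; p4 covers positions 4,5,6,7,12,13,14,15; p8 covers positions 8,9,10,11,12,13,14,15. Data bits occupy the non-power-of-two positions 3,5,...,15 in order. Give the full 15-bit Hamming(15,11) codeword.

100000100010100

Place data bits at non-power-of-two positions: b3=0, b5=0, b6=0, b7=1, b9=0, b10=0, b11=1, b12=0, b13=1, b14=0, b15=0.
p1 = XOR of data positions {3,5,7,9,11,13,15} = 0⊕0⊕1⊕0⊕1⊕1⊕0 = 1
p2 = XOR of data positions {3,6,7,10,11,14,15} = 0⊕0⊕1⊕0⊕1⊕0⊕0 = 0
p4 = XOR of data positions {5,6,7,12,13,14,15} = 0⊕0⊕1⊕0⊕1⊕0⊕0 = 0
p8 = XOR of data positions {9,10,11,12,13,14,15} = 0⊕0⊕1⊕0⊕1⊕0⊕0 = 0
Codeword b1..b15 = 100000100010100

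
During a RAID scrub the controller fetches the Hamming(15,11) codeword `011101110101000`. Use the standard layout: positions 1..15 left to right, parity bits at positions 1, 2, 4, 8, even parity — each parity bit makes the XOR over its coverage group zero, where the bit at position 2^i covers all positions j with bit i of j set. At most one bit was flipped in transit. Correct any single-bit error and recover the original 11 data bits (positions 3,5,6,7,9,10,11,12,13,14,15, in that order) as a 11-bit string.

s1: b1⊕b3⊕b5⊕b7⊕b9⊕b11⊕b13⊕b15 = 0⊕1⊕0⊕1⊕0⊕0⊕0⊕0 = 0
s2: b2⊕b3⊕b6⊕b7⊕b10⊕b11⊕b14⊕b15 = 1⊕1⊕1⊕1⊕1⊕0⊕0⊕0 = 1
s4: b4⊕b5⊕b6⊕b7⊕b12⊕b13⊕b14⊕b15 = 1⊕0⊕1⊕1⊕1⊕0⊕0⊕0 = 0
s8: b8⊕b9⊕b10⊕b11⊕b12⊕b13⊕b14⊕b15 = 1⊕0⊕1⊕0⊕1⊕0⊕0⊕0 = 1
Syndrome (s8...s1) = 1010 → position 10.
Flip bit 10: corrected codeword = 011101110001000
Data bits at positions 3,5,6,7,9,10,11,12,13,14,15: 10110001000

10110001000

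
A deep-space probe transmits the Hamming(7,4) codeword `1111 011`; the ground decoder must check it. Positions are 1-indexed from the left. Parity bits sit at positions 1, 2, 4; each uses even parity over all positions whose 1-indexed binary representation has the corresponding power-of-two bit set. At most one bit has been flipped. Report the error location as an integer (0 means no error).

5

s1: b1⊕b3⊕b5⊕b7 = 1⊕1⊕0⊕1 = 1
s2: b2⊕b3⊕b6⊕b7 = 1⊕1⊕1⊕1 = 0
s4: b4⊕b5⊕b6⊕b7 = 1⊕0⊕1⊕1 = 1
Syndrome (s4...s1) = 101 → position 5.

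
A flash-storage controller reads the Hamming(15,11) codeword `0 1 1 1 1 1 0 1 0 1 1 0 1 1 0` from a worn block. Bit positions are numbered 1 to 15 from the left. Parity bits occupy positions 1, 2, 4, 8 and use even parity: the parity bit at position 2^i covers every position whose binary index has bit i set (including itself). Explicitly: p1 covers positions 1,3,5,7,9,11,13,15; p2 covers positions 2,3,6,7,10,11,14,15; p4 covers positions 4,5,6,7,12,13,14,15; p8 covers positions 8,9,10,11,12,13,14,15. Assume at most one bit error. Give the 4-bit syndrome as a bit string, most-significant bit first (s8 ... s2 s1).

1100

s1: b1⊕b3⊕b5⊕b7⊕b9⊕b11⊕b13⊕b15 = 0⊕1⊕1⊕0⊕0⊕1⊕1⊕0 = 0
s2: b2⊕b3⊕b6⊕b7⊕b10⊕b11⊕b14⊕b15 = 1⊕1⊕1⊕0⊕1⊕1⊕1⊕0 = 0
s4: b4⊕b5⊕b6⊕b7⊕b12⊕b13⊕b14⊕b15 = 1⊕1⊕1⊕0⊕0⊕1⊕1⊕0 = 1
s8: b8⊕b9⊕b10⊕b11⊕b12⊕b13⊕b14⊕b15 = 1⊕0⊕1⊕1⊕0⊕1⊕1⊕0 = 1
Syndrome (s8...s1) = 1100 → position 12.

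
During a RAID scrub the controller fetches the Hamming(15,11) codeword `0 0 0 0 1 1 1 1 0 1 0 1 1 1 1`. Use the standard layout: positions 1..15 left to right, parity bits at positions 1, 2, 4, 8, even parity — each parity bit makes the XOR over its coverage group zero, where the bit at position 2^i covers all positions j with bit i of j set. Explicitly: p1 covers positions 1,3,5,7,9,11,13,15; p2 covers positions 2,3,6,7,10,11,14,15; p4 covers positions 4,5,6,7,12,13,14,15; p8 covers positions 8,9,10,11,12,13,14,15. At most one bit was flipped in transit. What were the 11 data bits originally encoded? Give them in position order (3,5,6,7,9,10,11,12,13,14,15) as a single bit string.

01010101111

s1: b1⊕b3⊕b5⊕b7⊕b9⊕b11⊕b13⊕b15 = 0⊕0⊕1⊕1⊕0⊕0⊕1⊕1 = 0
s2: b2⊕b3⊕b6⊕b7⊕b10⊕b11⊕b14⊕b15 = 0⊕0⊕1⊕1⊕1⊕0⊕1⊕1 = 1
s4: b4⊕b5⊕b6⊕b7⊕b12⊕b13⊕b14⊕b15 = 0⊕1⊕1⊕1⊕1⊕1⊕1⊕1 = 1
s8: b8⊕b9⊕b10⊕b11⊕b12⊕b13⊕b14⊕b15 = 1⊕0⊕1⊕0⊕1⊕1⊕1⊕1 = 0
Syndrome (s8...s1) = 0110 → position 6.
Flip bit 6: corrected codeword = 000010110101111
Data bits at positions 3,5,6,7,9,10,11,12,13,14,15: 01010101111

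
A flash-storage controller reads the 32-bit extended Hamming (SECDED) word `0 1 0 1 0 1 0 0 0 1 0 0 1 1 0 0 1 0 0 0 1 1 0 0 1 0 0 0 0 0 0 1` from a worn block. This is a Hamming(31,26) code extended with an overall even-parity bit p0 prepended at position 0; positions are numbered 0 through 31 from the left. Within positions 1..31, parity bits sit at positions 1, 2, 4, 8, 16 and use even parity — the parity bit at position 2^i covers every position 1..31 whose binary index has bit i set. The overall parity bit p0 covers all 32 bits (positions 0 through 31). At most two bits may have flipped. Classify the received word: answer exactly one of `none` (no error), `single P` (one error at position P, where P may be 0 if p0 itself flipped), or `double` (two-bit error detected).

s1: b1⊕b3⊕b5⊕b7⊕b9⊕b11⊕b13⊕b15⊕b17⊕b19⊕b21⊕b23⊕b25⊕b27⊕b29⊕b31 = 1⊕1⊕1⊕0⊕1⊕0⊕1⊕0⊕0⊕0⊕1⊕0⊕0⊕0⊕0⊕1 = 1
s2: b2⊕b3⊕b6⊕b7⊕b10⊕b11⊕b14⊕b15⊕b18⊕b19⊕b22⊕b23⊕b26⊕b27⊕b30⊕b31 = 0⊕1⊕0⊕0⊕0⊕0⊕0⊕0⊕0⊕0⊕0⊕0⊕0⊕0⊕0⊕1 = 0
s4: b4⊕b5⊕b6⊕b7⊕b12⊕b13⊕b14⊕b15⊕b20⊕b21⊕b22⊕b23⊕b28⊕b29⊕b30⊕b31 = 0⊕1⊕0⊕0⊕1⊕1⊕0⊕0⊕1⊕1⊕0⊕0⊕0⊕0⊕0⊕1 = 0
s8: b8⊕b9⊕b10⊕b11⊕b12⊕b13⊕b14⊕b15⊕b24⊕b25⊕b26⊕b27⊕b28⊕b29⊕b30⊕b31 = 0⊕1⊕0⊕0⊕1⊕1⊕0⊕0⊕1⊕0⊕0⊕0⊕0⊕0⊕0⊕1 = 1
s16: b16⊕b17⊕b18⊕b19⊕b20⊕b21⊕b22⊕b23⊕b24⊕b25⊕b26⊕b27⊕b28⊕b29⊕b30⊕b31 = 1⊕0⊕0⊕0⊕1⊕1⊕0⊕0⊕1⊕0⊕0⊕0⊕0⊕0⊕0⊕1 = 1
Syndrome (s16...s1) = 11001 → position 25.
Overall parity (XOR of all 32 bits, including p0): 0⊕1⊕0⊕1⊕0⊕1⊕0⊕0⊕0⊕1⊕0⊕0⊕1⊕1⊕0⊕0⊕1⊕0⊕0⊕0⊕1⊕1⊕0⊕0⊕1⊕0⊕0⊕0⊕0⊕0⊕0⊕1 = 1
Overall=1, syndrome position=25 → single-bit error at position 25.

single 25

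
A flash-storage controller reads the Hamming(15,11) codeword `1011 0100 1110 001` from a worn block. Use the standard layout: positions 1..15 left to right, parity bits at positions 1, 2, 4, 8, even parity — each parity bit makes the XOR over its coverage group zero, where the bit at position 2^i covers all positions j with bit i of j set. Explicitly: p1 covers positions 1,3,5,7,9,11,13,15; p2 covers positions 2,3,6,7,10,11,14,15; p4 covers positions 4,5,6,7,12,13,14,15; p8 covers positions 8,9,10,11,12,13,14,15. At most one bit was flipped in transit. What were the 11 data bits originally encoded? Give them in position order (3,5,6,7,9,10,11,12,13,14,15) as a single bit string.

s1: b1⊕b3⊕b5⊕b7⊕b9⊕b11⊕b13⊕b15 = 1⊕1⊕0⊕0⊕1⊕1⊕0⊕1 = 1
s2: b2⊕b3⊕b6⊕b7⊕b10⊕b11⊕b14⊕b15 = 0⊕1⊕1⊕0⊕1⊕1⊕0⊕1 = 1
s4: b4⊕b5⊕b6⊕b7⊕b12⊕b13⊕b14⊕b15 = 1⊕0⊕1⊕0⊕0⊕0⊕0⊕1 = 1
s8: b8⊕b9⊕b10⊕b11⊕b12⊕b13⊕b14⊕b15 = 0⊕1⊕1⊕1⊕0⊕0⊕0⊕1 = 0
Syndrome (s8...s1) = 0111 → position 7.
Flip bit 7: corrected codeword = 101101101110001
Data bits at positions 3,5,6,7,9,10,11,12,13,14,15: 10111110001

10111110001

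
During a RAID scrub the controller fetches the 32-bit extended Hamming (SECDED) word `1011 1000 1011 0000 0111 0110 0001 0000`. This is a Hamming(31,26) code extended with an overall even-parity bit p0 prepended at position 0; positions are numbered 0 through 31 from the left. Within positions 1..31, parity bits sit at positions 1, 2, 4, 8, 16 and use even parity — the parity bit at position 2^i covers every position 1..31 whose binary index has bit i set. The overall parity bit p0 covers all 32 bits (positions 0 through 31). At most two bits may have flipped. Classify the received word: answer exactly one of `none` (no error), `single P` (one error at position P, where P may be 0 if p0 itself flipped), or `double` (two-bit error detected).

single 4

s1: b1⊕b3⊕b5⊕b7⊕b9⊕b11⊕b13⊕b15⊕b17⊕b19⊕b21⊕b23⊕b25⊕b27⊕b29⊕b31 = 0⊕1⊕0⊕0⊕0⊕1⊕0⊕0⊕1⊕1⊕1⊕0⊕0⊕1⊕0⊕0 = 0
s2: b2⊕b3⊕b6⊕b7⊕b10⊕b11⊕b14⊕b15⊕b18⊕b19⊕b22⊕b23⊕b26⊕b27⊕b30⊕b31 = 1⊕1⊕0⊕0⊕1⊕1⊕0⊕0⊕1⊕1⊕1⊕0⊕0⊕1⊕0⊕0 = 0
s4: b4⊕b5⊕b6⊕b7⊕b12⊕b13⊕b14⊕b15⊕b20⊕b21⊕b22⊕b23⊕b28⊕b29⊕b30⊕b31 = 1⊕0⊕0⊕0⊕0⊕0⊕0⊕0⊕0⊕1⊕1⊕0⊕0⊕0⊕0⊕0 = 1
s8: b8⊕b9⊕b10⊕b11⊕b12⊕b13⊕b14⊕b15⊕b24⊕b25⊕b26⊕b27⊕b28⊕b29⊕b30⊕b31 = 1⊕0⊕1⊕1⊕0⊕0⊕0⊕0⊕0⊕0⊕0⊕1⊕0⊕0⊕0⊕0 = 0
s16: b16⊕b17⊕b18⊕b19⊕b20⊕b21⊕b22⊕b23⊕b24⊕b25⊕b26⊕b27⊕b28⊕b29⊕b30⊕b31 = 0⊕1⊕1⊕1⊕0⊕1⊕1⊕0⊕0⊕0⊕0⊕1⊕0⊕0⊕0⊕0 = 0
Syndrome (s16...s1) = 00100 → position 4.
Overall parity (XOR of all 32 bits, including p0): 1⊕0⊕1⊕1⊕1⊕0⊕0⊕0⊕1⊕0⊕1⊕1⊕0⊕0⊕0⊕0⊕0⊕1⊕1⊕1⊕0⊕1⊕1⊕0⊕0⊕0⊕0⊕1⊕0⊕0⊕0⊕0 = 1
Overall=1, syndrome position=4 → single-bit error at position 4.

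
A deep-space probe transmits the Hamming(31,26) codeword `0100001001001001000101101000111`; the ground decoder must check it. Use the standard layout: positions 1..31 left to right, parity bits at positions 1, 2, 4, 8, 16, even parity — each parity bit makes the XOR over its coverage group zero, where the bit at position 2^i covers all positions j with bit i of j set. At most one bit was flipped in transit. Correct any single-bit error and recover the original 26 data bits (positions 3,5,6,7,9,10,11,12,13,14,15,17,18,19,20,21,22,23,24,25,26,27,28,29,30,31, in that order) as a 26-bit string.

00010100100000101101000111

s1: b1⊕b3⊕b5⊕b7⊕b9⊕b11⊕b13⊕b15⊕b17⊕b19⊕b21⊕b23⊕b25⊕b27⊕b29⊕b31 = 0⊕0⊕0⊕1⊕0⊕0⊕1⊕0⊕0⊕0⊕0⊕1⊕1⊕0⊕1⊕1 = 0
s2: b2⊕b3⊕b6⊕b7⊕b10⊕b11⊕b14⊕b15⊕b18⊕b19⊕b22⊕b23⊕b26⊕b27⊕b30⊕b31 = 1⊕0⊕0⊕1⊕1⊕0⊕0⊕0⊕0⊕0⊕1⊕1⊕0⊕0⊕1⊕1 = 1
s4: b4⊕b5⊕b6⊕b7⊕b12⊕b13⊕b14⊕b15⊕b20⊕b21⊕b22⊕b23⊕b28⊕b29⊕b30⊕b31 = 0⊕0⊕0⊕1⊕0⊕1⊕0⊕0⊕1⊕0⊕1⊕1⊕0⊕1⊕1⊕1 = 0
s8: b8⊕b9⊕b10⊕b11⊕b12⊕b13⊕b14⊕b15⊕b24⊕b25⊕b26⊕b27⊕b28⊕b29⊕b30⊕b31 = 0⊕0⊕1⊕0⊕0⊕1⊕0⊕0⊕0⊕1⊕0⊕0⊕0⊕1⊕1⊕1 = 0
s16: b16⊕b17⊕b18⊕b19⊕b20⊕b21⊕b22⊕b23⊕b24⊕b25⊕b26⊕b27⊕b28⊕b29⊕b30⊕b31 = 1⊕0⊕0⊕0⊕1⊕0⊕1⊕1⊕0⊕1⊕0⊕0⊕0⊕1⊕1⊕1 = 0
Syndrome (s16...s1) = 00010 → position 2.
Flip bit 2: corrected codeword = 0000001001001001000101101000111
Data bits at positions 3,5,6,7,9,10,11,12,13,14,15,17,18,19,20,21,22,23,24,25,26,27,28,29,30,31: 00010100100000101101000111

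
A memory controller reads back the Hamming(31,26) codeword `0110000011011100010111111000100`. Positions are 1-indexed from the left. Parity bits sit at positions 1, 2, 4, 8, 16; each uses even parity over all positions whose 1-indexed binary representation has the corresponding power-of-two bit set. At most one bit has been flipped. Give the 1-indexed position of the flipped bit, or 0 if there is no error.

3

s1: b1⊕b3⊕b5⊕b7⊕b9⊕b11⊕b13⊕b15⊕b17⊕b19⊕b21⊕b23⊕b25⊕b27⊕b29⊕b31 = 0⊕1⊕0⊕0⊕1⊕0⊕1⊕0⊕0⊕0⊕1⊕1⊕1⊕0⊕1⊕0 = 1
s2: b2⊕b3⊕b6⊕b7⊕b10⊕b11⊕b14⊕b15⊕b18⊕b19⊕b22⊕b23⊕b26⊕b27⊕b30⊕b31 = 1⊕1⊕0⊕0⊕1⊕0⊕1⊕0⊕1⊕0⊕1⊕1⊕0⊕0⊕0⊕0 = 1
s4: b4⊕b5⊕b6⊕b7⊕b12⊕b13⊕b14⊕b15⊕b20⊕b21⊕b22⊕b23⊕b28⊕b29⊕b30⊕b31 = 0⊕0⊕0⊕0⊕1⊕1⊕1⊕0⊕1⊕1⊕1⊕1⊕0⊕1⊕0⊕0 = 0
s8: b8⊕b9⊕b10⊕b11⊕b12⊕b13⊕b14⊕b15⊕b24⊕b25⊕b26⊕b27⊕b28⊕b29⊕b30⊕b31 = 0⊕1⊕1⊕0⊕1⊕1⊕1⊕0⊕1⊕1⊕0⊕0⊕0⊕1⊕0⊕0 = 0
s16: b16⊕b17⊕b18⊕b19⊕b20⊕b21⊕b22⊕b23⊕b24⊕b25⊕b26⊕b27⊕b28⊕b29⊕b30⊕b31 = 0⊕0⊕1⊕0⊕1⊕1⊕1⊕1⊕1⊕1⊕0⊕0⊕0⊕1⊕0⊕0 = 0
Syndrome (s16...s1) = 00011 → position 3.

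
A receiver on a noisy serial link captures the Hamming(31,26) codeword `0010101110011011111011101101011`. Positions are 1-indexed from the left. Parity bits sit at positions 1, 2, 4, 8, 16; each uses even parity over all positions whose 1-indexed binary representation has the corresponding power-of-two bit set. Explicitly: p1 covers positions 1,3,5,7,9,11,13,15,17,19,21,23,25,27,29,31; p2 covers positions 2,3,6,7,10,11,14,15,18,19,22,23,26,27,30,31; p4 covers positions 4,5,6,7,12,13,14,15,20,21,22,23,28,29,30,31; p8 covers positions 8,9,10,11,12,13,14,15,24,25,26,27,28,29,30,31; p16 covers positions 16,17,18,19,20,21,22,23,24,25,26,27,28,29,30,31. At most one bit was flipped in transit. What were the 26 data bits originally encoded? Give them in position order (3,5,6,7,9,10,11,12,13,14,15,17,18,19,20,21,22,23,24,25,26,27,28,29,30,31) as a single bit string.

s1: b1⊕b3⊕b5⊕b7⊕b9⊕b11⊕b13⊕b15⊕b17⊕b19⊕b21⊕b23⊕b25⊕b27⊕b29⊕b31 = 0⊕1⊕1⊕1⊕1⊕0⊕1⊕1⊕1⊕1⊕1⊕1⊕1⊕0⊕0⊕1 = 0
s2: b2⊕b3⊕b6⊕b7⊕b10⊕b11⊕b14⊕b15⊕b18⊕b19⊕b22⊕b23⊕b26⊕b27⊕b30⊕b31 = 0⊕1⊕0⊕1⊕0⊕0⊕0⊕1⊕1⊕1⊕1⊕1⊕1⊕0⊕1⊕1 = 0
s4: b4⊕b5⊕b6⊕b7⊕b12⊕b13⊕b14⊕b15⊕b20⊕b21⊕b22⊕b23⊕b28⊕b29⊕b30⊕b31 = 0⊕1⊕0⊕1⊕1⊕1⊕0⊕1⊕0⊕1⊕1⊕1⊕1⊕0⊕1⊕1 = 1
s8: b8⊕b9⊕b10⊕b11⊕b12⊕b13⊕b14⊕b15⊕b24⊕b25⊕b26⊕b27⊕b28⊕b29⊕b30⊕b31 = 1⊕1⊕0⊕0⊕1⊕1⊕0⊕1⊕0⊕1⊕1⊕0⊕1⊕0⊕1⊕1 = 0
s16: b16⊕b17⊕b18⊕b19⊕b20⊕b21⊕b22⊕b23⊕b24⊕b25⊕b26⊕b27⊕b28⊕b29⊕b30⊕b31 = 1⊕1⊕1⊕1⊕0⊕1⊕1⊕1⊕0⊕1⊕1⊕0⊕1⊕0⊕1⊕1 = 0
Syndrome (s16...s1) = 00100 → position 4.
Flip bit 4: corrected codeword = 0011101110011011111011101101011
Data bits at positions 3,5,6,7,9,10,11,12,13,14,15,17,18,19,20,21,22,23,24,25,26,27,28,29,30,31: 11011001101111011101101011

11011001101111011101101011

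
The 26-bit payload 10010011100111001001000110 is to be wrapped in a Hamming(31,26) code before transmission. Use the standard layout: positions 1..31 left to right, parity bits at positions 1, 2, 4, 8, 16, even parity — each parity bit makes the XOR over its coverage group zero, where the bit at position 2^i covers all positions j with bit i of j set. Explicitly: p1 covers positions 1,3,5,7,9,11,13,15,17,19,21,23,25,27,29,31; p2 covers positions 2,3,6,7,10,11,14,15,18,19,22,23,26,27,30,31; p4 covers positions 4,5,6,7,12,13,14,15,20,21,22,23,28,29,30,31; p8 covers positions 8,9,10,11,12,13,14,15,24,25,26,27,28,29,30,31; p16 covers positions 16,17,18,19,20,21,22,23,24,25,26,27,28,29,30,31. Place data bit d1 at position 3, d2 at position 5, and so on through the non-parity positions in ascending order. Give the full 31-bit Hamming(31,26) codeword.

Place data bits at non-power-of-two positions: b3=1, b5=0, b6=0, b7=1, b9=0, b10=0, b11=1, b12=1, b13=1, b14=0, b15=0, b17=1, b18=1, b19=1, b20=0, b21=0, b22=1, b23=0, b24=0, b25=1, b26=0, b27=0, b28=0, b29=1, b30=1, b31=0.
p1 = XOR of data positions {3,5,7,9,11,13,15,17,19,21,23,25,27,29,31} = 1⊕0⊕1⊕0⊕1⊕1⊕0⊕1⊕1⊕0⊕0⊕1⊕0⊕1⊕0 = 0
p2 = XOR of data positions {3,6,7,10,11,14,15,18,19,22,23,26,27,30,31} = 1⊕0⊕1⊕0⊕1⊕0⊕0⊕1⊕1⊕1⊕0⊕0⊕0⊕1⊕0 = 1
p4 = XOR of data positions {5,6,7,12,13,14,15,20,21,22,23,28,29,30,31} = 0⊕0⊕1⊕1⊕1⊕0⊕0⊕0⊕0⊕1⊕0⊕0⊕1⊕1⊕0 = 0
p8 = XOR of data positions {9,10,11,12,13,14,15,24,25,26,27,28,29,30,31} = 0⊕0⊕1⊕1⊕1⊕0⊕0⊕0⊕1⊕0⊕0⊕0⊕1⊕1⊕0 = 0
p16 = XOR of data positions {17,18,19,20,21,22,23,24,25,26,27,28,29,30,31} = 1⊕1⊕1⊕0⊕0⊕1⊕0⊕0⊕1⊕0⊕0⊕0⊕1⊕1⊕0 = 1
Codeword b1..b31 = 0110001000111001111001001000110

0110001000111001111001001000110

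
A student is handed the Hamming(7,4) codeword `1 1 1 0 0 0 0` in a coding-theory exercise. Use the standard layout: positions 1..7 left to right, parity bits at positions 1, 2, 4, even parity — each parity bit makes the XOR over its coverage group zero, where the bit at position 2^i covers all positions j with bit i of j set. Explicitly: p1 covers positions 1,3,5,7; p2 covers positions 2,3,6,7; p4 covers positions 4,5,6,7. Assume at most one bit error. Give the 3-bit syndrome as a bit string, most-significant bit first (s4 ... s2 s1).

s1: b1⊕b3⊕b5⊕b7 = 1⊕1⊕0⊕0 = 0
s2: b2⊕b3⊕b6⊕b7 = 1⊕1⊕0⊕0 = 0
s4: b4⊕b5⊕b6⊕b7 = 0⊕0⊕0⊕0 = 0
Syndrome (s4...s1) = 000 → position 0 (no error).

000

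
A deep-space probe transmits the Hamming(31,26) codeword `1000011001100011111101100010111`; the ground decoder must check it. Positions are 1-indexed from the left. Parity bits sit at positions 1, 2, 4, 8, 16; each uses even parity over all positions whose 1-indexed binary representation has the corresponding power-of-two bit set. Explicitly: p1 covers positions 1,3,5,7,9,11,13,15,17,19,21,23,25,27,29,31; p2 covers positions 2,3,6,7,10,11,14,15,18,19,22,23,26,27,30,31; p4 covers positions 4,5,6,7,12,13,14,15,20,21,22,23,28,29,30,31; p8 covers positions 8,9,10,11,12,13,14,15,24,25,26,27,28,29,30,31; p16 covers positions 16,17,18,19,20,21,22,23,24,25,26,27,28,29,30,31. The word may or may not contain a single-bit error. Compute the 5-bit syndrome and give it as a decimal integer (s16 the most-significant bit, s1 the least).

28

s1: b1⊕b3⊕b5⊕b7⊕b9⊕b11⊕b13⊕b15⊕b17⊕b19⊕b21⊕b23⊕b25⊕b27⊕b29⊕b31 = 1⊕0⊕0⊕1⊕0⊕1⊕0⊕1⊕1⊕1⊕0⊕1⊕0⊕1⊕1⊕1 = 0
s2: b2⊕b3⊕b6⊕b7⊕b10⊕b11⊕b14⊕b15⊕b18⊕b19⊕b22⊕b23⊕b26⊕b27⊕b30⊕b31 = 0⊕0⊕1⊕1⊕1⊕1⊕0⊕1⊕1⊕1⊕1⊕1⊕0⊕1⊕1⊕1 = 0
s4: b4⊕b5⊕b6⊕b7⊕b12⊕b13⊕b14⊕b15⊕b20⊕b21⊕b22⊕b23⊕b28⊕b29⊕b30⊕b31 = 0⊕0⊕1⊕1⊕0⊕0⊕0⊕1⊕1⊕0⊕1⊕1⊕0⊕1⊕1⊕1 = 1
s8: b8⊕b9⊕b10⊕b11⊕b12⊕b13⊕b14⊕b15⊕b24⊕b25⊕b26⊕b27⊕b28⊕b29⊕b30⊕b31 = 0⊕0⊕1⊕1⊕0⊕0⊕0⊕1⊕0⊕0⊕0⊕1⊕0⊕1⊕1⊕1 = 1
s16: b16⊕b17⊕b18⊕b19⊕b20⊕b21⊕b22⊕b23⊕b24⊕b25⊕b26⊕b27⊕b28⊕b29⊕b30⊕b31 = 1⊕1⊕1⊕1⊕1⊕0⊕1⊕1⊕0⊕0⊕0⊕1⊕0⊕1⊕1⊕1 = 1
Syndrome (s16...s1) = 11100 → position 28.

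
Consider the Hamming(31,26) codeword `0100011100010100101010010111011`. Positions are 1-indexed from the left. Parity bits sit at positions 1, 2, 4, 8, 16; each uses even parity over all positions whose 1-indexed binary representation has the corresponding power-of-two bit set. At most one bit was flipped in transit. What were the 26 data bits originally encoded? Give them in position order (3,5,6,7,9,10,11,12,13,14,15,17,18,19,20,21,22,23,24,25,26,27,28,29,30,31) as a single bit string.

s1: b1⊕b3⊕b5⊕b7⊕b9⊕b11⊕b13⊕b15⊕b17⊕b19⊕b21⊕b23⊕b25⊕b27⊕b29⊕b31 = 0⊕0⊕0⊕1⊕0⊕0⊕0⊕0⊕1⊕1⊕1⊕0⊕0⊕1⊕0⊕1 = 0
s2: b2⊕b3⊕b6⊕b7⊕b10⊕b11⊕b14⊕b15⊕b18⊕b19⊕b22⊕b23⊕b26⊕b27⊕b30⊕b31 = 1⊕0⊕1⊕1⊕0⊕0⊕1⊕0⊕0⊕1⊕0⊕0⊕1⊕1⊕1⊕1 = 1
s4: b4⊕b5⊕b6⊕b7⊕b12⊕b13⊕b14⊕b15⊕b20⊕b21⊕b22⊕b23⊕b28⊕b29⊕b30⊕b31 = 0⊕0⊕1⊕1⊕1⊕0⊕1⊕0⊕0⊕1⊕0⊕0⊕1⊕0⊕1⊕1 = 0
s8: b8⊕b9⊕b10⊕b11⊕b12⊕b13⊕b14⊕b15⊕b24⊕b25⊕b26⊕b27⊕b28⊕b29⊕b30⊕b31 = 1⊕0⊕0⊕0⊕1⊕0⊕1⊕0⊕1⊕0⊕1⊕1⊕1⊕0⊕1⊕1 = 1
s16: b16⊕b17⊕b18⊕b19⊕b20⊕b21⊕b22⊕b23⊕b24⊕b25⊕b26⊕b27⊕b28⊕b29⊕b30⊕b31 = 0⊕1⊕0⊕1⊕0⊕1⊕0⊕0⊕1⊕0⊕1⊕1⊕1⊕0⊕1⊕1 = 1
Syndrome (s16...s1) = 11010 → position 26.
Flip bit 26: corrected codeword = 0100011100010100101010010011011
Data bits at positions 3,5,6,7,9,10,11,12,13,14,15,17,18,19,20,21,22,23,24,25,26,27,28,29,30,31: 00110001010101010010011011

00110001010101010010011011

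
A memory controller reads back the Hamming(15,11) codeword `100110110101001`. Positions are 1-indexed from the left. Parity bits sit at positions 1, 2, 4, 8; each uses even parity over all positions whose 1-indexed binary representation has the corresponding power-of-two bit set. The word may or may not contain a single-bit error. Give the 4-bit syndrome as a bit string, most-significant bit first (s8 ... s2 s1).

0110

s1: b1⊕b3⊕b5⊕b7⊕b9⊕b11⊕b13⊕b15 = 1⊕0⊕1⊕1⊕0⊕0⊕0⊕1 = 0
s2: b2⊕b3⊕b6⊕b7⊕b10⊕b11⊕b14⊕b15 = 0⊕0⊕0⊕1⊕1⊕0⊕0⊕1 = 1
s4: b4⊕b5⊕b6⊕b7⊕b12⊕b13⊕b14⊕b15 = 1⊕1⊕0⊕1⊕1⊕0⊕0⊕1 = 1
s8: b8⊕b9⊕b10⊕b11⊕b12⊕b13⊕b14⊕b15 = 1⊕0⊕1⊕0⊕1⊕0⊕0⊕1 = 0
Syndrome (s8...s1) = 0110 → position 6.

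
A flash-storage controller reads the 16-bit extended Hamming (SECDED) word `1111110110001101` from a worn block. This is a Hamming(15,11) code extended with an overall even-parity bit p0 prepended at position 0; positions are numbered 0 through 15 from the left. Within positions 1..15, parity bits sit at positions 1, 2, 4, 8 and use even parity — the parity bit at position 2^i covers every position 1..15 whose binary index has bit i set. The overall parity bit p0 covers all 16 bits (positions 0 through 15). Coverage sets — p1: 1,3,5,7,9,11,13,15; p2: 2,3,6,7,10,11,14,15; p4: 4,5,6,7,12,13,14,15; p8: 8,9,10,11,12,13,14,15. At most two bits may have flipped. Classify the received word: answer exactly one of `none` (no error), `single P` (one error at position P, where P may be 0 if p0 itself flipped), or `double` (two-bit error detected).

single 0

s1: b1⊕b3⊕b5⊕b7⊕b9⊕b11⊕b13⊕b15 = 1⊕1⊕1⊕1⊕0⊕0⊕1⊕1 = 0
s2: b2⊕b3⊕b6⊕b7⊕b10⊕b11⊕b14⊕b15 = 1⊕1⊕0⊕1⊕0⊕0⊕0⊕1 = 0
s4: b4⊕b5⊕b6⊕b7⊕b12⊕b13⊕b14⊕b15 = 1⊕1⊕0⊕1⊕1⊕1⊕0⊕1 = 0
s8: b8⊕b9⊕b10⊕b11⊕b12⊕b13⊕b14⊕b15 = 1⊕0⊕0⊕0⊕1⊕1⊕0⊕1 = 0
Syndrome (s8...s1) = 0000 → position 0 (no error).
Overall parity (XOR of all 16 bits, including p0): 1⊕1⊕1⊕1⊕1⊕1⊕0⊕1⊕1⊕0⊕0⊕0⊕1⊕1⊕0⊕1 = 1
Overall=1, syndrome position=0 → single-bit error at position 0.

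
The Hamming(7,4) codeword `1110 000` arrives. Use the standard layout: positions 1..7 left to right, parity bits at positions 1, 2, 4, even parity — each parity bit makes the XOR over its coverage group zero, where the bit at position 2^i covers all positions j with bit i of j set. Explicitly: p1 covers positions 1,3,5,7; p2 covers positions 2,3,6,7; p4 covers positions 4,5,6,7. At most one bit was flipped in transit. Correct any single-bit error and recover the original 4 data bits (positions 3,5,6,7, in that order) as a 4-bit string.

s1: b1⊕b3⊕b5⊕b7 = 1⊕1⊕0⊕0 = 0
s2: b2⊕b3⊕b6⊕b7 = 1⊕1⊕0⊕0 = 0
s4: b4⊕b5⊕b6⊕b7 = 0⊕0⊕0⊕0 = 0
Syndrome (s4...s1) = 000 → position 0 (no error).
No correction needed.
Data bits at positions 3,5,6,7: 1000

1000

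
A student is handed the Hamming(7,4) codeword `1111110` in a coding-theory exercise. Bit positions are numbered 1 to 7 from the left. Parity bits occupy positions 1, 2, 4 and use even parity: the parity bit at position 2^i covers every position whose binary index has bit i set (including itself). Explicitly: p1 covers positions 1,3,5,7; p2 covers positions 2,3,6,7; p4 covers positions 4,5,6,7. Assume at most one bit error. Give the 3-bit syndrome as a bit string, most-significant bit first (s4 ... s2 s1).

s1: b1⊕b3⊕b5⊕b7 = 1⊕1⊕1⊕0 = 1
s2: b2⊕b3⊕b6⊕b7 = 1⊕1⊕1⊕0 = 1
s4: b4⊕b5⊕b6⊕b7 = 1⊕1⊕1⊕0 = 1
Syndrome (s4...s1) = 111 → position 7.

111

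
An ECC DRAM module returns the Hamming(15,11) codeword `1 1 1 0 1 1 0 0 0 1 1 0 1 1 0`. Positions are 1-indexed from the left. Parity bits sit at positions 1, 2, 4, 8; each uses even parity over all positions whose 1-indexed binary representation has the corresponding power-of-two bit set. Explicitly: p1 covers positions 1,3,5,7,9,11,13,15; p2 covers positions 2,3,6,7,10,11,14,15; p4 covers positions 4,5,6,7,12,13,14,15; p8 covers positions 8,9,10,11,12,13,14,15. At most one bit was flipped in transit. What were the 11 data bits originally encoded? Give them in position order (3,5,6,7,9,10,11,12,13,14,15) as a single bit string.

11100110110

s1: b1⊕b3⊕b5⊕b7⊕b9⊕b11⊕b13⊕b15 = 1⊕1⊕1⊕0⊕0⊕1⊕1⊕0 = 1
s2: b2⊕b3⊕b6⊕b7⊕b10⊕b11⊕b14⊕b15 = 1⊕1⊕1⊕0⊕1⊕1⊕1⊕0 = 0
s4: b4⊕b5⊕b6⊕b7⊕b12⊕b13⊕b14⊕b15 = 0⊕1⊕1⊕0⊕0⊕1⊕1⊕0 = 0
s8: b8⊕b9⊕b10⊕b11⊕b12⊕b13⊕b14⊕b15 = 0⊕0⊕1⊕1⊕0⊕1⊕1⊕0 = 0
Syndrome (s8...s1) = 0001 → position 1.
Flip bit 1: corrected codeword = 011011000110110
Data bits at positions 3,5,6,7,9,10,11,12,13,14,15: 11100110110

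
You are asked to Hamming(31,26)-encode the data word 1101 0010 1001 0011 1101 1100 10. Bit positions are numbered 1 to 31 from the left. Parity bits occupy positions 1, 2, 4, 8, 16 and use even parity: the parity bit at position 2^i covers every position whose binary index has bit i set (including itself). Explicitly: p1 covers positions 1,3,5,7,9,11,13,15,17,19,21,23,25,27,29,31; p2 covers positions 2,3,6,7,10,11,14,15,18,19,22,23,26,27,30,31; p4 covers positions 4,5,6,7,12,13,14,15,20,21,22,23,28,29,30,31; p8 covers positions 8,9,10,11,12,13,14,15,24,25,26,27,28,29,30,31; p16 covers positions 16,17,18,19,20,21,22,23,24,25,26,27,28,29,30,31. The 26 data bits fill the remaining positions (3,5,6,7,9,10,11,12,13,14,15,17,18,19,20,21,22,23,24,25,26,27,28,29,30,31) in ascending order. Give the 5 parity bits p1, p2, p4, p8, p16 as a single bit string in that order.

Place data bits at non-power-of-two positions: b3=1, b5=1, b6=0, b7=1, b9=0, b10=0, b11=1, b12=0, b13=1, b14=0, b15=0, b17=1, b18=0, b19=0, b20=1, b21=1, b22=1, b23=1, b24=0, b25=1, b26=1, b27=1, b28=0, b29=0, b30=1, b31=0.
p1 = XOR of data positions {3,5,7,9,11,13,15,17,19,21,23,25,27,29,31} = 1⊕1⊕1⊕0⊕1⊕1⊕0⊕1⊕0⊕1⊕1⊕1⊕1⊕0⊕0 = 0
p2 = XOR of data positions {3,6,7,10,11,14,15,18,19,22,23,26,27,30,31} = 1⊕0⊕1⊕0⊕1⊕0⊕0⊕0⊕0⊕1⊕1⊕1⊕1⊕1⊕0 = 0
p4 = XOR of data positions {5,6,7,12,13,14,15,20,21,22,23,28,29,30,31} = 1⊕0⊕1⊕0⊕1⊕0⊕0⊕1⊕1⊕1⊕1⊕0⊕0⊕1⊕0 = 0
p8 = XOR of data positions {9,10,11,12,13,14,15,24,25,26,27,28,29,30,31} = 0⊕0⊕1⊕0⊕1⊕0⊕0⊕0⊕1⊕1⊕1⊕0⊕0⊕1⊕0 = 0
p16 = XOR of data positions {17,18,19,20,21,22,23,24,25,26,27,28,29,30,31} = 1⊕0⊕0⊕1⊕1⊕1⊕1⊕0⊕1⊕1⊕1⊕0⊕0⊕1⊕0 = 1
Parity bits p1,p2,p4,p8,p16 = 00001

00001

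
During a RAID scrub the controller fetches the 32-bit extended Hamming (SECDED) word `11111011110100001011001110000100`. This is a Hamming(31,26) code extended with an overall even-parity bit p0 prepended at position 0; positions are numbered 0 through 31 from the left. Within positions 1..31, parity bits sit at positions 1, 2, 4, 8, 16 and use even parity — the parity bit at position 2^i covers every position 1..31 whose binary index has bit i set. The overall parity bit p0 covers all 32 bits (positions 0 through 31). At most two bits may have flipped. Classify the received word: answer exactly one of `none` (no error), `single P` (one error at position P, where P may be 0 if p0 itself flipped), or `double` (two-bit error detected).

s1: b1⊕b3⊕b5⊕b7⊕b9⊕b11⊕b13⊕b15⊕b17⊕b19⊕b21⊕b23⊕b25⊕b27⊕b29⊕b31 = 1⊕1⊕0⊕1⊕1⊕1⊕0⊕0⊕0⊕1⊕0⊕1⊕0⊕0⊕1⊕0 = 0
s2: b2⊕b3⊕b6⊕b7⊕b10⊕b11⊕b14⊕b15⊕b18⊕b19⊕b22⊕b23⊕b26⊕b27⊕b30⊕b31 = 1⊕1⊕1⊕1⊕0⊕1⊕0⊕0⊕1⊕1⊕1⊕1⊕0⊕0⊕0⊕0 = 1
s4: b4⊕b5⊕b6⊕b7⊕b12⊕b13⊕b14⊕b15⊕b20⊕b21⊕b22⊕b23⊕b28⊕b29⊕b30⊕b31 = 1⊕0⊕1⊕1⊕0⊕0⊕0⊕0⊕0⊕0⊕1⊕1⊕0⊕1⊕0⊕0 = 0
s8: b8⊕b9⊕b10⊕b11⊕b12⊕b13⊕b14⊕b15⊕b24⊕b25⊕b26⊕b27⊕b28⊕b29⊕b30⊕b31 = 1⊕1⊕0⊕1⊕0⊕0⊕0⊕0⊕1⊕0⊕0⊕0⊕0⊕1⊕0⊕0 = 1
s16: b16⊕b17⊕b18⊕b19⊕b20⊕b21⊕b22⊕b23⊕b24⊕b25⊕b26⊕b27⊕b28⊕b29⊕b30⊕b31 = 1⊕0⊕1⊕1⊕0⊕0⊕1⊕1⊕1⊕0⊕0⊕0⊕0⊕1⊕0⊕0 = 1
Syndrome (s16...s1) = 11010 → position 26.
Overall parity (XOR of all 32 bits, including p0): 1⊕1⊕1⊕1⊕1⊕0⊕1⊕1⊕1⊕1⊕0⊕1⊕0⊕0⊕0⊕0⊕1⊕0⊕1⊕1⊕0⊕0⊕1⊕1⊕1⊕0⊕0⊕0⊕0⊕1⊕0⊕0 = 1
Overall=1, syndrome position=26 → single-bit error at position 26.

single 26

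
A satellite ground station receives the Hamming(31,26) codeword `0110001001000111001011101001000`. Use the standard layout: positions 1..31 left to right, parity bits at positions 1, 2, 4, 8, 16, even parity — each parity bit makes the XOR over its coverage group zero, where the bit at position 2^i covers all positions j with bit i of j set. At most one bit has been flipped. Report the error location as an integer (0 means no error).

31

s1: b1⊕b3⊕b5⊕b7⊕b9⊕b11⊕b13⊕b15⊕b17⊕b19⊕b21⊕b23⊕b25⊕b27⊕b29⊕b31 = 0⊕1⊕0⊕1⊕0⊕0⊕0⊕1⊕0⊕1⊕1⊕1⊕1⊕0⊕0⊕0 = 1
s2: b2⊕b3⊕b6⊕b7⊕b10⊕b11⊕b14⊕b15⊕b18⊕b19⊕b22⊕b23⊕b26⊕b27⊕b30⊕b31 = 1⊕1⊕0⊕1⊕1⊕0⊕1⊕1⊕0⊕1⊕1⊕1⊕0⊕0⊕0⊕0 = 1
s4: b4⊕b5⊕b6⊕b7⊕b12⊕b13⊕b14⊕b15⊕b20⊕b21⊕b22⊕b23⊕b28⊕b29⊕b30⊕b31 = 0⊕0⊕0⊕1⊕0⊕0⊕1⊕1⊕0⊕1⊕1⊕1⊕1⊕0⊕0⊕0 = 1
s8: b8⊕b9⊕b10⊕b11⊕b12⊕b13⊕b14⊕b15⊕b24⊕b25⊕b26⊕b27⊕b28⊕b29⊕b30⊕b31 = 0⊕0⊕1⊕0⊕0⊕0⊕1⊕1⊕0⊕1⊕0⊕0⊕1⊕0⊕0⊕0 = 1
s16: b16⊕b17⊕b18⊕b19⊕b20⊕b21⊕b22⊕b23⊕b24⊕b25⊕b26⊕b27⊕b28⊕b29⊕b30⊕b31 = 1⊕0⊕0⊕1⊕0⊕1⊕1⊕1⊕0⊕1⊕0⊕0⊕1⊕0⊕0⊕0 = 1
Syndrome (s16...s1) = 11111 → position 31.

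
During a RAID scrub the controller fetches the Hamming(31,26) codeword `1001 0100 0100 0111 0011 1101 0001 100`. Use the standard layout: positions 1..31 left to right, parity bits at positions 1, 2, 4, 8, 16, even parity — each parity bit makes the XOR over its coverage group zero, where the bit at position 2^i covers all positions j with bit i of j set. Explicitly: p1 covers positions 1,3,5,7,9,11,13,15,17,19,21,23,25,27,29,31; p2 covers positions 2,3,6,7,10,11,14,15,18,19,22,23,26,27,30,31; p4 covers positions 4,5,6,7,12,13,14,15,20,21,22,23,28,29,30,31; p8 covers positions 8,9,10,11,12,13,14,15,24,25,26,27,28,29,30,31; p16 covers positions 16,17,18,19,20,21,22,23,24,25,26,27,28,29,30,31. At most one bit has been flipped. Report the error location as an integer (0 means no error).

5

s1: b1⊕b3⊕b5⊕b7⊕b9⊕b11⊕b13⊕b15⊕b17⊕b19⊕b21⊕b23⊕b25⊕b27⊕b29⊕b31 = 1⊕0⊕0⊕0⊕0⊕0⊕0⊕1⊕0⊕1⊕1⊕0⊕0⊕0⊕1⊕0 = 1
s2: b2⊕b3⊕b6⊕b7⊕b10⊕b11⊕b14⊕b15⊕b18⊕b19⊕b22⊕b23⊕b26⊕b27⊕b30⊕b31 = 0⊕0⊕1⊕0⊕1⊕0⊕1⊕1⊕0⊕1⊕1⊕0⊕0⊕0⊕0⊕0 = 0
s4: b4⊕b5⊕b6⊕b7⊕b12⊕b13⊕b14⊕b15⊕b20⊕b21⊕b22⊕b23⊕b28⊕b29⊕b30⊕b31 = 1⊕0⊕1⊕0⊕0⊕0⊕1⊕1⊕1⊕1⊕1⊕0⊕1⊕1⊕0⊕0 = 1
s8: b8⊕b9⊕b10⊕b11⊕b12⊕b13⊕b14⊕b15⊕b24⊕b25⊕b26⊕b27⊕b28⊕b29⊕b30⊕b31 = 0⊕0⊕1⊕0⊕0⊕0⊕1⊕1⊕1⊕0⊕0⊕0⊕1⊕1⊕0⊕0 = 0
s16: b16⊕b17⊕b18⊕b19⊕b20⊕b21⊕b22⊕b23⊕b24⊕b25⊕b26⊕b27⊕b28⊕b29⊕b30⊕b31 = 1⊕0⊕0⊕1⊕1⊕1⊕1⊕0⊕1⊕0⊕0⊕0⊕1⊕1⊕0⊕0 = 0
Syndrome (s16...s1) = 00101 → position 5.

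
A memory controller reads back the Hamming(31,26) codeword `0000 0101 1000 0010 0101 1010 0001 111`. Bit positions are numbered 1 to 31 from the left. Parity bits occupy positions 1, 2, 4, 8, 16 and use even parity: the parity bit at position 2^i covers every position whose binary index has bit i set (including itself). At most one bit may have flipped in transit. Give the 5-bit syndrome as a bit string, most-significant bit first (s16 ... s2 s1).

01100

s1: b1⊕b3⊕b5⊕b7⊕b9⊕b11⊕b13⊕b15⊕b17⊕b19⊕b21⊕b23⊕b25⊕b27⊕b29⊕b31 = 0⊕0⊕0⊕0⊕1⊕0⊕0⊕1⊕0⊕0⊕1⊕1⊕0⊕0⊕1⊕1 = 0
s2: b2⊕b3⊕b6⊕b7⊕b10⊕b11⊕b14⊕b15⊕b18⊕b19⊕b22⊕b23⊕b26⊕b27⊕b30⊕b31 = 0⊕0⊕1⊕0⊕0⊕0⊕0⊕1⊕1⊕0⊕0⊕1⊕0⊕0⊕1⊕1 = 0
s4: b4⊕b5⊕b6⊕b7⊕b12⊕b13⊕b14⊕b15⊕b20⊕b21⊕b22⊕b23⊕b28⊕b29⊕b30⊕b31 = 0⊕0⊕1⊕0⊕0⊕0⊕0⊕1⊕1⊕1⊕0⊕1⊕1⊕1⊕1⊕1 = 1
s8: b8⊕b9⊕b10⊕b11⊕b12⊕b13⊕b14⊕b15⊕b24⊕b25⊕b26⊕b27⊕b28⊕b29⊕b30⊕b31 = 1⊕1⊕0⊕0⊕0⊕0⊕0⊕1⊕0⊕0⊕0⊕0⊕1⊕1⊕1⊕1 = 1
s16: b16⊕b17⊕b18⊕b19⊕b20⊕b21⊕b22⊕b23⊕b24⊕b25⊕b26⊕b27⊕b28⊕b29⊕b30⊕b31 = 0⊕0⊕1⊕0⊕1⊕1⊕0⊕1⊕0⊕0⊕0⊕0⊕1⊕1⊕1⊕1 = 0
Syndrome (s16...s1) = 01100 → position 12.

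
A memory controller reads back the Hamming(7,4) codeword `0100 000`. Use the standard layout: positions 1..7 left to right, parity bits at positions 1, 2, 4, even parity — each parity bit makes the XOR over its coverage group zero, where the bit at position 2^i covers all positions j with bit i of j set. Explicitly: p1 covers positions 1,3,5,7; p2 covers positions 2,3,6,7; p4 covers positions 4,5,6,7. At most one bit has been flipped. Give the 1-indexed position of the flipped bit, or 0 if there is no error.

s1: b1⊕b3⊕b5⊕b7 = 0⊕0⊕0⊕0 = 0
s2: b2⊕b3⊕b6⊕b7 = 1⊕0⊕0⊕0 = 1
s4: b4⊕b5⊕b6⊕b7 = 0⊕0⊕0⊕0 = 0
Syndrome (s4...s1) = 010 → position 2.

2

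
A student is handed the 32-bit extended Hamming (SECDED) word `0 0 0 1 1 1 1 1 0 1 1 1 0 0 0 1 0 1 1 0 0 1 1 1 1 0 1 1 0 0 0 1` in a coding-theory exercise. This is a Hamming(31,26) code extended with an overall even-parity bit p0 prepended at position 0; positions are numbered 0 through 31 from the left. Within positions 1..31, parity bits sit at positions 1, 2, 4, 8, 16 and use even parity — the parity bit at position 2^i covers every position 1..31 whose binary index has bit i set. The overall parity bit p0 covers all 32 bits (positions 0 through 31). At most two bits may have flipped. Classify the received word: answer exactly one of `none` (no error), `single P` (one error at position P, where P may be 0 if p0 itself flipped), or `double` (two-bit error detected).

double

s1: b1⊕b3⊕b5⊕b7⊕b9⊕b11⊕b13⊕b15⊕b17⊕b19⊕b21⊕b23⊕b25⊕b27⊕b29⊕b31 = 0⊕1⊕1⊕1⊕1⊕1⊕0⊕1⊕1⊕0⊕1⊕1⊕0⊕1⊕0⊕1 = 1
s2: b2⊕b3⊕b6⊕b7⊕b10⊕b11⊕b14⊕b15⊕b18⊕b19⊕b22⊕b23⊕b26⊕b27⊕b30⊕b31 = 0⊕1⊕1⊕1⊕1⊕1⊕0⊕1⊕1⊕0⊕1⊕1⊕1⊕1⊕0⊕1 = 0
s4: b4⊕b5⊕b6⊕b7⊕b12⊕b13⊕b14⊕b15⊕b20⊕b21⊕b22⊕b23⊕b28⊕b29⊕b30⊕b31 = 1⊕1⊕1⊕1⊕0⊕0⊕0⊕1⊕0⊕1⊕1⊕1⊕0⊕0⊕0⊕1 = 1
s8: b8⊕b9⊕b10⊕b11⊕b12⊕b13⊕b14⊕b15⊕b24⊕b25⊕b26⊕b27⊕b28⊕b29⊕b30⊕b31 = 0⊕1⊕1⊕1⊕0⊕0⊕0⊕1⊕1⊕0⊕1⊕1⊕0⊕0⊕0⊕1 = 0
s16: b16⊕b17⊕b18⊕b19⊕b20⊕b21⊕b22⊕b23⊕b24⊕b25⊕b26⊕b27⊕b28⊕b29⊕b30⊕b31 = 0⊕1⊕1⊕0⊕0⊕1⊕1⊕1⊕1⊕0⊕1⊕1⊕0⊕0⊕0⊕1 = 1
Syndrome (s16...s1) = 10101 → position 21.
Overall parity (XOR of all 32 bits, including p0): 0⊕0⊕0⊕1⊕1⊕1⊕1⊕1⊕0⊕1⊕1⊕1⊕0⊕0⊕0⊕1⊕0⊕1⊕1⊕0⊕0⊕1⊕1⊕1⊕1⊕0⊕1⊕1⊕0⊕0⊕0⊕1 = 0
Overall=0, syndrome position=21 → double-bit error detected (uncorrectable).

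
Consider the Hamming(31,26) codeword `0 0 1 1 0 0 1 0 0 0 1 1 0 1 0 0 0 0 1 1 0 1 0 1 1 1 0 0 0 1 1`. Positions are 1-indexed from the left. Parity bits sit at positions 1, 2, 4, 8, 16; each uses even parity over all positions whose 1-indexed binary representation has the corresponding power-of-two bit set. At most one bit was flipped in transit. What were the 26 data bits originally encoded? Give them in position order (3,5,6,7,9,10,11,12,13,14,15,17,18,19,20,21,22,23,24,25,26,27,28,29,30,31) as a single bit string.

10010011010001101011100011

s1: b1⊕b3⊕b5⊕b7⊕b9⊕b11⊕b13⊕b15⊕b17⊕b19⊕b21⊕b23⊕b25⊕b27⊕b29⊕b31 = 0⊕1⊕0⊕1⊕0⊕1⊕0⊕0⊕0⊕1⊕0⊕0⊕1⊕0⊕0⊕1 = 0
s2: b2⊕b3⊕b6⊕b7⊕b10⊕b11⊕b14⊕b15⊕b18⊕b19⊕b22⊕b23⊕b26⊕b27⊕b30⊕b31 = 0⊕1⊕0⊕1⊕0⊕1⊕1⊕0⊕0⊕1⊕1⊕0⊕1⊕0⊕1⊕1 = 1
s4: b4⊕b5⊕b6⊕b7⊕b12⊕b13⊕b14⊕b15⊕b20⊕b21⊕b22⊕b23⊕b28⊕b29⊕b30⊕b31 = 1⊕0⊕0⊕1⊕1⊕0⊕1⊕0⊕1⊕0⊕1⊕0⊕0⊕0⊕1⊕1 = 0
s8: b8⊕b9⊕b10⊕b11⊕b12⊕b13⊕b14⊕b15⊕b24⊕b25⊕b26⊕b27⊕b28⊕b29⊕b30⊕b31 = 0⊕0⊕0⊕1⊕1⊕0⊕1⊕0⊕1⊕1⊕1⊕0⊕0⊕0⊕1⊕1 = 0
s16: b16⊕b17⊕b18⊕b19⊕b20⊕b21⊕b22⊕b23⊕b24⊕b25⊕b26⊕b27⊕b28⊕b29⊕b30⊕b31 = 0⊕0⊕0⊕1⊕1⊕0⊕1⊕0⊕1⊕1⊕1⊕0⊕0⊕0⊕1⊕1 = 0
Syndrome (s16...s1) = 00010 → position 2.
Flip bit 2: corrected codeword = 0111001000110100001101011100011
Data bits at positions 3,5,6,7,9,10,11,12,13,14,15,17,18,19,20,21,22,23,24,25,26,27,28,29,30,31: 10010011010001101011100011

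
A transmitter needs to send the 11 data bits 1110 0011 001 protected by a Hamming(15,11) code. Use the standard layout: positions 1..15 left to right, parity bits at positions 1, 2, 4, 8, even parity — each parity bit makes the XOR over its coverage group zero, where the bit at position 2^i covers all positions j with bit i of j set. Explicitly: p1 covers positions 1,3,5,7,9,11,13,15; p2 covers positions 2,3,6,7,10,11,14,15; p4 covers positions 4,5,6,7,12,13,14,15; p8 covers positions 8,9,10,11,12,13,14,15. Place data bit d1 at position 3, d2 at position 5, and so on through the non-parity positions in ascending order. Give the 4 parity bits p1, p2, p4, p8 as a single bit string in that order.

0001

Place data bits at non-power-of-two positions: b3=1, b5=1, b6=1, b7=0, b9=0, b10=0, b11=1, b12=1, b13=0, b14=0, b15=1.
p1 = XOR of data positions {3,5,7,9,11,13,15} = 1⊕1⊕0⊕0⊕1⊕0⊕1 = 0
p2 = XOR of data positions {3,6,7,10,11,14,15} = 1⊕1⊕0⊕0⊕1⊕0⊕1 = 0
p4 = XOR of data positions {5,6,7,12,13,14,15} = 1⊕1⊕0⊕1⊕0⊕0⊕1 = 0
p8 = XOR of data positions {9,10,11,12,13,14,15} = 0⊕0⊕1⊕1⊕0⊕0⊕1 = 1
Parity bits p1,p2,p4,p8 = 0001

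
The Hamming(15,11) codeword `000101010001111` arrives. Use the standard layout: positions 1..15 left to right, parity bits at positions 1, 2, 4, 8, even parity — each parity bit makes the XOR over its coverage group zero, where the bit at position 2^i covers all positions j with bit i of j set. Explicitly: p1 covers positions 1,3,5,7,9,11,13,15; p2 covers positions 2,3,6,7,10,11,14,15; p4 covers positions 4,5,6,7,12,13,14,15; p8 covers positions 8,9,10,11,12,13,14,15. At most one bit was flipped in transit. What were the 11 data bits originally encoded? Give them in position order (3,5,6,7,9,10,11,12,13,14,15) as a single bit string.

00100101111

s1: b1⊕b3⊕b5⊕b7⊕b9⊕b11⊕b13⊕b15 = 0⊕0⊕0⊕0⊕0⊕0⊕1⊕1 = 0
s2: b2⊕b3⊕b6⊕b7⊕b10⊕b11⊕b14⊕b15 = 0⊕0⊕1⊕0⊕0⊕0⊕1⊕1 = 1
s4: b4⊕b5⊕b6⊕b7⊕b12⊕b13⊕b14⊕b15 = 1⊕0⊕1⊕0⊕1⊕1⊕1⊕1 = 0
s8: b8⊕b9⊕b10⊕b11⊕b12⊕b13⊕b14⊕b15 = 1⊕0⊕0⊕0⊕1⊕1⊕1⊕1 = 1
Syndrome (s8...s1) = 1010 → position 10.
Flip bit 10: corrected codeword = 000101010101111
Data bits at positions 3,5,6,7,9,10,11,12,13,14,15: 00100101111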